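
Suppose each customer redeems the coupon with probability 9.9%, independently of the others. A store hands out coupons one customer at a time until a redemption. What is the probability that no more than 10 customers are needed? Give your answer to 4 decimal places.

Y = number of customers to the first success; geometric, p = 0.099.
P(Y ≤ 10) = 1 − (1−p)^10 = 1 − 0.352572 = 0.647428

0.6474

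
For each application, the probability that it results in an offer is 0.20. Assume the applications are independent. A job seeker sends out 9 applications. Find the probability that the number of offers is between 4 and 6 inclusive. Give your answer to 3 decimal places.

0.085

X ~ Binomial(9, 0.20); P(4 ≤ X ≤ 6) = Σ C(9,k) p^k (1−p)^(9−k) over k:
  k=4: C(9,4)·0.20^4·0.80^5 = 0.06606
  k=5: C(9,5)·0.20^5·0.80^4 = 0.01652
  k=6: C(9,6)·0.20^6·0.80^3 = 0.00275
Total = 0.08533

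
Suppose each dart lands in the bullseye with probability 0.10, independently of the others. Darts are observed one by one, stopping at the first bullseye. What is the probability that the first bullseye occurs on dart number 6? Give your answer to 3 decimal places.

0.059

Geometric (trials to first success), p = 0.10.
P(Y = 6) = (1−p)^5 · p = 0.59049 · 0.10 = 0.05905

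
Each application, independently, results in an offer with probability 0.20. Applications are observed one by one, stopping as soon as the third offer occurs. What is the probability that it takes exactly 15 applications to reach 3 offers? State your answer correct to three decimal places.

Y = trial on which the third success occurs; negative binomial, r=3, p=0.20.
P(Y=15) = C(14,2) · p^3 · (1−p)^12
= 91 · 0.008 · 0.068719 = 0.05003

0.050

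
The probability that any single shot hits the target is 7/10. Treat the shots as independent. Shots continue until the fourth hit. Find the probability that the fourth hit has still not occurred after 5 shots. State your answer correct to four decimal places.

Needing more than 5 shots ⇔ fewer than 4 successes in the first 5. With X ~ Binomial(5, 0.70), P(Y > 5) = P(X ≤ 3).
  k=0: C(5,0)·0.70^0·0.30^5 = 0.002430
  k=1: C(5,1)·0.70^1·0.30^4 = 0.028350
  k=2: C(5,2)·0.70^2·0.30^3 = 0.132300
  k=3: C(5,3)·0.70^3·0.30^2 = 0.308700
P(X ≤ 3) = 0.471780

0.4718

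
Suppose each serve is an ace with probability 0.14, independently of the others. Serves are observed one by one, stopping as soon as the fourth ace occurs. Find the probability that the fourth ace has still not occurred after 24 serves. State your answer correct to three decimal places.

Needing more than 24 serves ⇔ fewer than 4 successes in the first 24. With X ~ Binomial(24, 0.14), P(Y > 24) = P(X ≤ 3).
  k=0: C(24,0)·0.14^0·0.86^24 = 0.02679
  k=1: C(24,1)·0.14^1·0.86^23 = 0.10467
  k=2: C(24,2)·0.14^2·0.86^22 = 0.19594
  k=3: C(24,3)·0.14^3·0.86^21 = 0.23392
P(X ≤ 3) = 0.56132

0.561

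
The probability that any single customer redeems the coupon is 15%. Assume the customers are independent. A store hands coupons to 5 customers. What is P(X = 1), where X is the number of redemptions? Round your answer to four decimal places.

X ~ Binomial(n=5, p=0.15).
P(X=1) = C(5,1) · p^1 · (1−p)^4
= 5 · 0.15 · 0.52201 = 0.391505

0.3915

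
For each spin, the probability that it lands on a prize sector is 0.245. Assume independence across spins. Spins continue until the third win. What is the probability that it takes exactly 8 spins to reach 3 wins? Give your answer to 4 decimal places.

0.0758

Y = trial on which the third success occurs; negative binomial, r=3, p=0.245.
P(Y=8) = C(7,2) · p^3 · (1−p)^5
= 21 · 0.014706 · 0.24532 = 0.075762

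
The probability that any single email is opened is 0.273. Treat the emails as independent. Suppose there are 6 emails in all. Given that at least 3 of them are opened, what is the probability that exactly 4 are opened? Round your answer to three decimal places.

0.212

X ~ Binomial(6, 0.273). Want P(X=4 | X≥3) = P(X=4) / P(X≥3).
P(X=4) = C(6,4)·0.273^4·0.727^2 = 0.04404
P(X≥3) = 1 − 0.14764 − 0.33265 − 0.31229 = 0.20742
Ratio = 0.04404 / 0.20742 = 0.21230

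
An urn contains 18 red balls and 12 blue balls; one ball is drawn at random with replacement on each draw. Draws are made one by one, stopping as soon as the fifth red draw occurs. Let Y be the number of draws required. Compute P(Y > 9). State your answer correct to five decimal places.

0.26657

Needing more than 9 draws ⇔ fewer than 5 successes in the first 9. With X ~ Binomial(9, 0.60), P(Y > 9) = P(X ≤ 4).
  k=0: C(9,0)·0.60^0·0.40^9 = 0.0002621
  k=1: C(9,1)·0.60^1·0.40^8 = 0.0035389
  k=2: C(9,2)·0.60^2·0.40^7 = 0.0212337
  k=3: C(9,3)·0.60^3·0.40^6 = 0.0743178
  k=4: C(9,4)·0.60^4·0.40^5 = 0.1672151
P(X ≤ 4) = 0.2665677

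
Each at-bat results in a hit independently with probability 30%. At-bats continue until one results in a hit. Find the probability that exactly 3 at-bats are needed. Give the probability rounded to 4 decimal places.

0.1470

Geometric (trials to first success), p = 0.30.
P(Y = 3) = (1−p)^2 · p = 0.49 · 0.30 = 0.147000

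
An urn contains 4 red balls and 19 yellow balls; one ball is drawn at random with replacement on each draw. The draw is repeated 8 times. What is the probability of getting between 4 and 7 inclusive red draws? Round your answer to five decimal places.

0.03540

X ~ Binomial(8, 0.173913); P(4 ≤ X ≤ 7) = Σ C(8,k) p^k (1−p)^(8−k) over k:
  k=4: C(8,4)·0.173913^4·0.826087^4 = 0.0298215
  k=5: C(8,5)·0.173913^5·0.826087^3 = 0.0050226
  k=6: C(8,6)·0.173913^6·0.826087^2 = 0.0005287
  k=7: C(8,7)·0.173913^7·0.826087^1 = 0.0000318
Total = 0.0354046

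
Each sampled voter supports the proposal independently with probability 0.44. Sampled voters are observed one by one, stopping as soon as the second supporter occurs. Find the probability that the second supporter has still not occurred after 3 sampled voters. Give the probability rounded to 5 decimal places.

0.58957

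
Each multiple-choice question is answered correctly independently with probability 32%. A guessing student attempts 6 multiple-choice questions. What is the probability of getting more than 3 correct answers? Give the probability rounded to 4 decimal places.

X ~ Binomial(6, 0.32); P(X ≥ 4) = Σ C(6,k) p^k (1−p)^(6−k) over k:
  k=4: C(6,4)·0.32^4·0.68^2 = 0.072729
  k=5: C(6,5)·0.32^5·0.68^1 = 0.013690
  k=6: C(6,6)·0.32^6·0.68^0 = 0.001074
Total = 0.087493

0.0875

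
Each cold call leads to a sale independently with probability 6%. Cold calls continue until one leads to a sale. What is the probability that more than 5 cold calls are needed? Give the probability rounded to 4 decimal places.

Y = number of cold calls to the first success; geometric, p = 0.06.
P(Y > 5) = P(first 5 all fail) = (1−p)^5 = 0.733904

0.7339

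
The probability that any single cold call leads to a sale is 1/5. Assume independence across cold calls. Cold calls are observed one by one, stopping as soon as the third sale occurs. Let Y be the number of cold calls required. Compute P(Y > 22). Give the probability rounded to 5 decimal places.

0.15449

Needing more than 22 cold calls ⇔ fewer than 3 successes in the first 22. With X ~ Binomial(22, 0.20), P(Y > 22) = P(X ≤ 2).
  k=0: C(22,0)·0.20^0·0.80^22 = 0.0073787
  k=1: C(22,1)·0.20^1·0.80^21 = 0.0405828
  k=2: C(22,2)·0.20^2·0.80^20 = 0.1065299
P(X ≤ 2) = 0.1544915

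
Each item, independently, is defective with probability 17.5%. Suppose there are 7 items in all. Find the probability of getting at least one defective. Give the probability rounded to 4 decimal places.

0.7399

P(at least one) = 1 − P(none) = 1 − (1 − 0.175)^7
= 1 − 0.260122 = 0.739878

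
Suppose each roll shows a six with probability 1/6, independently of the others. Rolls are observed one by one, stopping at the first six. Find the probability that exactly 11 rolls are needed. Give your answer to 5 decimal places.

0.02692

Geometric (trials to first success), p = 0.166667.
P(Y = 11) = (1−p)^10 · p = 0.16151 · 0.166667 = 0.0269176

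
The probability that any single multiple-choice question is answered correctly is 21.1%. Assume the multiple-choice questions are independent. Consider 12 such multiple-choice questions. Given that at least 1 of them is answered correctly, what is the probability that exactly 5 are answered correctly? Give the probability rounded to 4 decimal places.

0.0669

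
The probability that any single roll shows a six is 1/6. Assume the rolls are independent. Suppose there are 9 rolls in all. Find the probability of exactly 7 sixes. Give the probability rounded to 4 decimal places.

X ~ Binomial(n=9, p=0.166667).
P(X=7) = C(9,7) · p^7 · (1−p)^2
= 36 · 3.5722e-06 · 0.69444 = 0.000089

0.0001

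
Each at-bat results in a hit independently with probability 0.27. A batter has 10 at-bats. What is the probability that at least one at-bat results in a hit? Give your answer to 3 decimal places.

0.957

P(at least one) = 1 − P(none) = 1 − (1 − 0.27)^10
= 1 − 0.04298 = 0.95702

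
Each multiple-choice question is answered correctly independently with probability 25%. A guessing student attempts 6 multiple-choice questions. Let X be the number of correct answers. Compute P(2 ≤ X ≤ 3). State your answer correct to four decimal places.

X ~ Binomial(6, 0.25); P(2 ≤ X ≤ 3) = Σ C(6,k) p^k (1−p)^(6−k) over k:
  k=2: C(6,2)·0.25^2·0.75^4 = 0.296631
  k=3: C(6,3)·0.25^3·0.75^3 = 0.131836
Total = 0.428467

0.4285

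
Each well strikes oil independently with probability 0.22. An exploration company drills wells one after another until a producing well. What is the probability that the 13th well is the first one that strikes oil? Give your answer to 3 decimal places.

0.011

Geometric (trials to first success), p = 0.22.
P(Y = 13) = (1−p)^12 · p = 0.050715 · 0.22 = 0.01116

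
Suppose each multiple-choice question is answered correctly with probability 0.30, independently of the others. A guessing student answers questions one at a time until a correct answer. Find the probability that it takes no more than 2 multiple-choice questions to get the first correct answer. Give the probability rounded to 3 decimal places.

0.510

Y = number of multiple-choice questions to the first success; geometric, p = 0.30.
P(Y ≤ 2) = 1 − (1−p)^2 = 1 − 0.49000 = 0.51000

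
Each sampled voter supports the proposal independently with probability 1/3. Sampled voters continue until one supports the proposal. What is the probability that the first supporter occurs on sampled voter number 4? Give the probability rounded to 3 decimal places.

Geometric (trials to first success), p = 0.333333.
P(Y = 4) = (1−p)^3 · p = 0.2963 · 0.333333 = 0.09877

0.099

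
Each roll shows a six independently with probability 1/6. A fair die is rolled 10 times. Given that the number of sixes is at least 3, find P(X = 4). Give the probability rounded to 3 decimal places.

0.241

X ~ Binomial(10, 0.166667). Want P(X=4 | X≥3) = P(X=4) / P(X≥3).
P(X=4) = C(10,4)·0.166667^4·0.833333^6 = 0.05427
P(X≥3) = 1 − 0.16151 − 0.32301 − 0.29071 = 0.22477
Ratio = 0.05427 / 0.22477 = 0.24143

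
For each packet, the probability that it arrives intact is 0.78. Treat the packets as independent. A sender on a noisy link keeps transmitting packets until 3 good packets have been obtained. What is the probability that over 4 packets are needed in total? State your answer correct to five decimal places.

Needing more than 4 packets ⇔ fewer than 3 successes in the first 4. With X ~ Binomial(4, 0.78), P(Y > 4) = P(X ≤ 2).
  k=0: C(4,0)·0.78^0·0.22^4 = 0.0023426
  k=1: C(4,1)·0.78^1·0.22^3 = 0.0332218
  k=2: C(4,2)·0.78^2·0.22^2 = 0.1766794
P(X ≤ 2) = 0.2122437

0.21224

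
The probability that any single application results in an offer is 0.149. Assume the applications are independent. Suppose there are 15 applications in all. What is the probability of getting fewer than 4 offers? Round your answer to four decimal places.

0.8257

X ~ Binomial(15, 0.149); P(X ≤ 3) = Σ C(15,k) p^k (1−p)^(15−k) over k:
  k=0: C(15,0)·0.149^0·0.851^15 = 0.088909
  k=1: C(15,1)·0.149^1·0.851^14 = 0.233502
  k=2: C(15,2)·0.149^2·0.851^13 = 0.286185
  k=3: C(15,3)·0.149^3·0.851^12 = 0.217133
Total = 0.825728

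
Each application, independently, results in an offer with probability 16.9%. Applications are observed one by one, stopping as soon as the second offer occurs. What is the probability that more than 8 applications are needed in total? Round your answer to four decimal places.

0.5974

Needing more than 8 applications ⇔ fewer than 2 successes in the first 8. With X ~ Binomial(8, 0.169), P(Y > 8) = P(X ≤ 1).
  k=0: C(8,0)·0.169^0·0.831^8 = 0.227409
  k=1: C(8,1)·0.169^1·0.831^7 = 0.369985
P(X ≤ 1) = 0.597394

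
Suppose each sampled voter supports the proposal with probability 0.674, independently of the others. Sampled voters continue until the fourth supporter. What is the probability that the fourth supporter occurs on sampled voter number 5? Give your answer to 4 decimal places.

0.2691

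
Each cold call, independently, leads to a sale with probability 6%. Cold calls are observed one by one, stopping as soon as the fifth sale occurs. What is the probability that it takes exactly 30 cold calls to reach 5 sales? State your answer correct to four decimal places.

Y = trial on which the fifth success occurs; negative binomial, r=5, p=0.06.
P(Y=30) = C(29,4) · p^5 · (1−p)^25
= 23751 · 7.776e-07 · 0.21291 = 0.003932

0.0039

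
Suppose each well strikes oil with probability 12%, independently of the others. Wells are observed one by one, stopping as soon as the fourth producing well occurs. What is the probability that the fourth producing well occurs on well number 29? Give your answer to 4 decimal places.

0.0278

Y = trial on which the fourth success occurs; negative binomial, r=4, p=0.12.
P(Y=29) = C(28,3) · p^4 · (1−p)^25
= 3276 · 0.00020736 · 0.040932 = 0.027806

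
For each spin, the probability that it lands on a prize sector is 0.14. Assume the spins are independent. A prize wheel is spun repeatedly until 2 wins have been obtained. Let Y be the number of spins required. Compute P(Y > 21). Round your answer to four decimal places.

0.1861

Needing more than 21 spins ⇔ fewer than 2 successes in the first 21. With X ~ Binomial(21, 0.14), P(Y > 21) = P(X ≤ 1).
  k=0: C(21,0)·0.14^0·0.86^21 = 0.042118
  k=1: C(21,1)·0.14^1·0.86^20 = 0.143985
P(X ≤ 1) = 0.186103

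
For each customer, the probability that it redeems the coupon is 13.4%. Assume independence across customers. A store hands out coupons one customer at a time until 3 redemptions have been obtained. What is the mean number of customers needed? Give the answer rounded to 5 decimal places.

Y = total customers until the third success; negative binomial with r=3, p=0.134.
E[Y] = r / p = 3 / 0.134 = 22.3880597

22.38806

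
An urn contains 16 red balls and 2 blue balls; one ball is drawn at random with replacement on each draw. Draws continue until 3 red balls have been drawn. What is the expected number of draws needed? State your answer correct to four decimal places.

3.3750

Y = total draws until the third success; negative binomial with r=3, p=0.888889.
E[Y] = r / p = 3 / 0.888889 = 3.375000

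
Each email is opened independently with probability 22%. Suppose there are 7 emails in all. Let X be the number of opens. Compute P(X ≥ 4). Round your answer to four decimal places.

0.0461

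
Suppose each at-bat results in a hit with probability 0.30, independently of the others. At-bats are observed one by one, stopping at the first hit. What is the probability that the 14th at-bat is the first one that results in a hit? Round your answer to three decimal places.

0.003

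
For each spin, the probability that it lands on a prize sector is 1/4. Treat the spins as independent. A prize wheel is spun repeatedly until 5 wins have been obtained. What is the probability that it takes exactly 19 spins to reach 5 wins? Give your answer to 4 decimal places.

0.0532

Y = trial on which the fifth success occurs; negative binomial, r=5, p=0.25.
P(Y=19) = C(18,4) · p^5 · (1−p)^14
= 3060 · 0.00097656 · 0.017818 = 0.053245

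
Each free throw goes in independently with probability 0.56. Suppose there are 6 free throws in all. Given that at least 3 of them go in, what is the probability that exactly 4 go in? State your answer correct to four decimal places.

X ~ Binomial(6, 0.56). Want P(X=4 | X≥3) = P(X=4) / P(X≥3).
P(X=4) = C(6,4)·0.56^4·0.44^2 = 0.285594
P(X≥3) = 1 − 0.007256 − 0.055412 − 0.176310 = 0.761021
Ratio = 0.285594 / 0.761021 = 0.375277

0.3753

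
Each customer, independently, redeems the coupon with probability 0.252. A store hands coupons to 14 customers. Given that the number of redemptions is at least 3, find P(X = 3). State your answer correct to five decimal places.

0.32970

X ~ Binomial(14, 0.252). Want P(X=3 | X≥3) = P(X=3) / P(X≥3).
P(X=3) = C(14,3)·0.252^3·0.748^11 = 0.2389024
P(X≥3) = 1 − 0.0171642 − 0.0809561 − 0.1772808 = 0.7245990
Ratio = 0.2389024 / 0.7245990 = 0.3297030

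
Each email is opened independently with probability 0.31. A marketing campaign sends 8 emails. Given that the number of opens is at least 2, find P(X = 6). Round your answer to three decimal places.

0.015

X ~ Binomial(8, 0.31). Want P(X=6 | X≥2) = P(X=6) / P(X≥2).
P(X=6) = C(8,6)·0.31^6·0.69^2 = 0.01183
P(X≥2) = 1 − 0.05138 − 0.18467 = 0.76395
Ratio = 0.01183 / 0.76395 = 0.01549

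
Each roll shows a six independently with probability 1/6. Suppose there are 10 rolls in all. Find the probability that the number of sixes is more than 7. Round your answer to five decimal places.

0.00002

X ~ Binomial(10, 0.166667); P(X ≥ 8) = Σ C(10,k) p^k (1−p)^(10−k) over k:
  k=8: C(10,8)·0.166667^8·0.833333^2 = 0.0000186
  k=9: C(10,9)·0.166667^9·0.833333^1 = 0.0000008
  k=10: C(10,10)·0.166667^10·0.833333^0 = 0.0000000
Total = 0.0000194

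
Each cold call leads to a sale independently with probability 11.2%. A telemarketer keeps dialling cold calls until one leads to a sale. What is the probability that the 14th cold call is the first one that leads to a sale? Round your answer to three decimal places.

0.024

Geometric (trials to first success), p = 0.112.
P(Y = 14) = (1−p)^13 · p = 0.21349 · 0.112 = 0.02391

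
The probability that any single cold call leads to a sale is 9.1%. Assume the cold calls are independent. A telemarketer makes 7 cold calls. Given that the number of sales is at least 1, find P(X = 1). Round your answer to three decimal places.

0.738

X ~ Binomial(7, 0.091). Want P(X=1 | X≥1) = P(X=1) / P(X≥1).
P(X=1) = C(7,1)·0.091^1·0.909^6 = 0.35935
P(X≥1) = 1 − 0.51280 = 0.48720
Ratio = 0.35935 / 0.48720 = 0.73759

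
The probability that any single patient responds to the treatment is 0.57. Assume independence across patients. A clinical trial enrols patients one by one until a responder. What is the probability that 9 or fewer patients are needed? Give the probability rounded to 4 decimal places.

0.9995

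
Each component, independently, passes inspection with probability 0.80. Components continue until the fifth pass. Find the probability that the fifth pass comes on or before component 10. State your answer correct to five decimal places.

0.99363

Finishing within 10 components ⇔ at least 5 successes in the first 10. With X ~ Binomial(10, 0.80), P(Y ≤ 10) = 1 − P(X ≤ 4).
  k=0: C(10,0)·0.80^0·0.20^10 = 0.0000001
  k=1: C(10,1)·0.80^1·0.20^9 = 0.0000041
  k=2: C(10,2)·0.80^2·0.20^8 = 0.0000737
  k=3: C(10,3)·0.80^3·0.20^7 = 0.0007864
  k=4: C(10,4)·0.80^4·0.20^6 = 0.0055050
1 − 0.0063694 = 0.9936306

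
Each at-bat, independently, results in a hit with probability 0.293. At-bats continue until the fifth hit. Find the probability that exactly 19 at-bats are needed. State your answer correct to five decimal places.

0.05151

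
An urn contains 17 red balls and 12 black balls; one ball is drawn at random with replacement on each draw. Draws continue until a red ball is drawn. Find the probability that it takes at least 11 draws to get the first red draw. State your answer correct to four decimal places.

0.0001

Y = number of draws to the first success; geometric, p = 0.586207.
P(Y > 10) = P(first 10 all fail) = (1−p)^10 = 0.000147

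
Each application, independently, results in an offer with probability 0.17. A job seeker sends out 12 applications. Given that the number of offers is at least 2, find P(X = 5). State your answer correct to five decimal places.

X ~ Binomial(12, 0.17). Want P(X=5 | X≥2) = P(X=5) / P(X≥2).
P(X=5) = C(12,5)·0.17^5·0.83^7 = 0.0305152
P(X≥2) = 1 − 0.1068900 − 0.2627176 = 0.6303924
Ratio = 0.0305152 / 0.6303924 = 0.0484067

0.04841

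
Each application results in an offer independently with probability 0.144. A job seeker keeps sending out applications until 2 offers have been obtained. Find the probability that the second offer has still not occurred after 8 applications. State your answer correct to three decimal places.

0.676

Needing more than 8 applications ⇔ fewer than 2 successes in the first 8. With X ~ Binomial(8, 0.144), P(Y > 8) = P(X ≤ 1).
  k=0: C(8,0)·0.144^0·0.856^8 = 0.28826
  k=1: C(8,1)·0.144^1·0.856^7 = 0.38794
P(X ≤ 1) = 0.67621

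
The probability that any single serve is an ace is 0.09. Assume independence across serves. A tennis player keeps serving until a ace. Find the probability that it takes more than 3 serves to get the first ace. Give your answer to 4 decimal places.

Y = number of serves to the first success; geometric, p = 0.09.
P(Y > 3) = P(first 3 all fail) = (1−p)^3 = 0.753571

0.7536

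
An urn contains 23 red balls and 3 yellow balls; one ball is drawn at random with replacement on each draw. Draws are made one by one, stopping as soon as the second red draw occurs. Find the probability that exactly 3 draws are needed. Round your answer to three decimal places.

Y = trial on which the second success occurs; negative binomial, r=2, p=0.884615.
P(Y=3) = C(2,1) · p^2 · (1−p)^1
= 2 · 0.78254 · 0.11538 = 0.18059

0.181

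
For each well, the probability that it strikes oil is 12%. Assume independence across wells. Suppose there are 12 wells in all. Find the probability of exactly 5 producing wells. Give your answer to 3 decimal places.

0.008

X ~ Binomial(n=12, p=0.12).
P(X=5) = C(12,5) · p^5 · (1−p)^7
= 792 · 2.4883e-05 · 0.40868 = 0.00805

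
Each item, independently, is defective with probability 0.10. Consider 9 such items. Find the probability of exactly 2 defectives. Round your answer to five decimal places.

X ~ Binomial(n=9, p=0.10).
P(X=2) = C(9,2) · p^2 · (1−p)^7
= 36 · 0.01 · 0.4783 = 0.1721869

0.17219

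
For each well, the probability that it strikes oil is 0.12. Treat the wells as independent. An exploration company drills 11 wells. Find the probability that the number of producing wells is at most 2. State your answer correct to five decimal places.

0.86335

X ~ Binomial(11, 0.12); P(X ≤ 2) = Σ C(11,k) p^k (1−p)^(11−k) over k:
  k=0: C(11,0)·0.12^0·0.88^11 = 0.2450809
  k=1: C(11,1)·0.12^1·0.88^10 = 0.3676213
  k=2: C(11,2)·0.12^2·0.88^9 = 0.2506509
Total = 0.8633530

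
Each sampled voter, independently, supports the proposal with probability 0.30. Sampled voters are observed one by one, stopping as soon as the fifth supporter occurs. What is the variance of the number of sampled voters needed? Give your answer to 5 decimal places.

Y = total sampled voters until the fifth success; negative binomial with r=5, p=0.30.
Var(Y) = r(1−p)/p² = 5·0.70 / 0.30² = 38.8888889

38.88889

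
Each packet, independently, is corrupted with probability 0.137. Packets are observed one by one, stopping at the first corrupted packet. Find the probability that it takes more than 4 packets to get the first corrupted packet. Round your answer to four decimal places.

0.5547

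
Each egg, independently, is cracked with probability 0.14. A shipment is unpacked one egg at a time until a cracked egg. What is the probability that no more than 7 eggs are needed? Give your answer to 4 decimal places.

0.6521

Y = number of eggs to the first success; geometric, p = 0.14.
P(Y ≤ 7) = 1 − (1−p)^7 = 1 − 0.347928 = 0.652072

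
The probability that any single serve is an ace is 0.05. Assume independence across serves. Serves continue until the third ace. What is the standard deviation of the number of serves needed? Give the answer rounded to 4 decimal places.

33.7639

Y = total serves until the third success; negative binomial with r=3, p=0.05.
SD(Y) = √[r(1−p)/p²] = √(1140.000000) = 33.763886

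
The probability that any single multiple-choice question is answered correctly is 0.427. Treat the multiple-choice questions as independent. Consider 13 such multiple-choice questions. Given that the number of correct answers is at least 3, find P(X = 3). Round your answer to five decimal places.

0.08838

X ~ Binomial(13, 0.427). Want P(X=3 | X≥3) = P(X=3) / P(X≥3).
P(X=3) = C(13,3)·0.427^3·0.573^10 = 0.0849564
P(X≥3) = 1 − 0.0007178 − 0.0069539 − 0.0310922 = 0.9612361
Ratio = 0.0849564 / 0.9612361 = 0.0883824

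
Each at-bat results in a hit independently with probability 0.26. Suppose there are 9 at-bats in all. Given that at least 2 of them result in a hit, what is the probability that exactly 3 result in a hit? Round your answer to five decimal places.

X ~ Binomial(9, 0.26). Want P(X=3 | X≥2) = P(X=3) / P(X≥2).
P(X=3) = C(9,3)·0.26^3·0.74^6 = 0.2424318
P(X≥2) = 1 − 0.0665404 − 0.2104116 = 0.7230480
Ratio = 0.2424318 / 0.7230480 = 0.3352915

0.33529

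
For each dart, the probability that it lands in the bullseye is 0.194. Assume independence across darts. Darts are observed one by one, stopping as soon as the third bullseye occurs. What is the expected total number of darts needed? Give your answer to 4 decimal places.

15.4639

Y = total darts until the third success; negative binomial with r=3, p=0.194.
E[Y] = r / p = 3 / 0.194 = 15.463918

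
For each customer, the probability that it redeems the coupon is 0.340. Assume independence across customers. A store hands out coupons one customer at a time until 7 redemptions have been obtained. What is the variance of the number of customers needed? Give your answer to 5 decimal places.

Y = total customers until the seventh success; negative binomial with r=7, p=0.34.
Var(Y) = r(1−p)/p² = 7·0.66 / 0.34² = 39.9653979

39.96540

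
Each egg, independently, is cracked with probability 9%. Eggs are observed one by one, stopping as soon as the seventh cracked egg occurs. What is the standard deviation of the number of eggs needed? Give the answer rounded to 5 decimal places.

Y = total eggs until the seventh success; negative binomial with r=7, p=0.09.
SD(Y) = √[r(1−p)/p²] = √(786.4197531) = 28.0431766

28.04318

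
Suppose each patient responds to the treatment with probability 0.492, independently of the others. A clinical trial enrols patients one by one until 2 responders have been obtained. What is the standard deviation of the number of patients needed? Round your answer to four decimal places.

Y = total patients until the second success; negative binomial with r=2, p=0.492.
SD(Y) = √[r(1−p)/p²] = √(4.197237) = 2.048716

2.0487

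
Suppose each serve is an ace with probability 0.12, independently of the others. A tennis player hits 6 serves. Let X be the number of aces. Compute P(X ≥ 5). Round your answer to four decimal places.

X ~ Binomial(6, 0.12); P(X ≥ 5) = Σ C(6,k) p^k (1−p)^(6−k) over k:
  k=5: C(6,5)·0.12^5·0.88^1 = 0.000131
  k=6: C(6,6)·0.12^6·0.88^0 = 0.000003
Total = 0.000134

0.0001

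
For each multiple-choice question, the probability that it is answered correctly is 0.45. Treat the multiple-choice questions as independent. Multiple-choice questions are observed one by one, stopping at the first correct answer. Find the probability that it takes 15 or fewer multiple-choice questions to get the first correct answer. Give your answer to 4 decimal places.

0.9999

Y = number of multiple-choice questions to the first success; geometric, p = 0.45.
P(Y ≤ 15) = 1 − (1−p)^15 = 1 − 0.000127 = 0.999873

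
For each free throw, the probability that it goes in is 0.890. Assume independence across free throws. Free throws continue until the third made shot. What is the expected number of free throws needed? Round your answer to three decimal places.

3.371

Y = total free throws until the third success; negative binomial with r=3, p=0.89.
E[Y] = r / p = 3 / 0.89 = 3.37079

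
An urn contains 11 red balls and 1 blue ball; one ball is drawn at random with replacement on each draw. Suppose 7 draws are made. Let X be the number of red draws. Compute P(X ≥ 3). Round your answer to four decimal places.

0.9999

X ~ Binomial(7, 0.916667); P(X ≥ 3) = Σ C(7,k) p^k (1−p)^(7−k) over k:
  k=3: C(7,3)·0.916667^3·0.083333^4 = 0.001300
  k=4: C(7,4)·0.916667^4·0.083333^3 = 0.014301
  k=5: C(7,5)·0.916667^5·0.083333^2 = 0.094387
  k=6: C(7,6)·0.916667^6·0.083333^1 = 0.346087
  k=7: C(7,7)·0.916667^7·0.083333^0 = 0.543851
Total = 0.999927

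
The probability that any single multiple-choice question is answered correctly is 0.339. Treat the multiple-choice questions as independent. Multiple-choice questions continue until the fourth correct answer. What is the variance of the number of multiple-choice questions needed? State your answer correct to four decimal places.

23.0071

Y = total multiple-choice questions until the fourth success; negative binomial with r=4, p=0.339.
Var(Y) = r(1−p)/p² = 4·0.661 / 0.339² = 23.007109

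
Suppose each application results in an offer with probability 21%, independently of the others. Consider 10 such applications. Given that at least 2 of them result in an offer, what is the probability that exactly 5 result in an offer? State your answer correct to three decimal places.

0.048

X ~ Binomial(10, 0.21). Want P(X=5 | X≥2) = P(X=5) / P(X≥2).
P(X=5) = C(10,5)·0.21^5·0.79^5 = 0.03167
P(X≥2) = 1 − 0.09468 − 0.25169 = 0.65363
Ratio = 0.03167 / 0.65363 = 0.04845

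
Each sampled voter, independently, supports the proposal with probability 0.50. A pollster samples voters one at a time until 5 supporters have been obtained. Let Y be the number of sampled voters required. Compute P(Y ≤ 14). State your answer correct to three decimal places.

Finishing within 14 sampled voters ⇔ at least 5 successes in the first 14. With X ~ Binomial(14, 0.50), P(Y ≤ 14) = 1 − P(X ≤ 4).
  k=0: C(14,0)·0.50^0·0.50^14 = 0.00006
  k=1: C(14,1)·0.50^1·0.50^13 = 0.00085
  k=2: C(14,2)·0.50^2·0.50^12 = 0.00555
  k=3: C(14,3)·0.50^3·0.50^11 = 0.02222
  k=4: C(14,4)·0.50^4·0.50^10 = 0.06110
1 − 0.08978 = 0.91022

0.910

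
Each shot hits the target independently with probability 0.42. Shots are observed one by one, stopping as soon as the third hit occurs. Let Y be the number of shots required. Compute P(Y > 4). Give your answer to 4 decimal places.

Needing more than 4 shots ⇔ fewer than 3 successes in the first 4. With X ~ Binomial(4, 0.42), P(Y > 4) = P(X ≤ 2).
  k=0: C(4,0)·0.42^0·0.58^4 = 0.113165
  k=1: C(4,1)·0.42^1·0.58^3 = 0.327788
  k=2: C(4,2)·0.42^2·0.58^2 = 0.356046
P(X ≤ 2) = 0.796999

0.7970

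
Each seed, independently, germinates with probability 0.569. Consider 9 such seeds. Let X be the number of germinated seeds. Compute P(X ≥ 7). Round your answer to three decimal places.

X ~ Binomial(9, 0.569); P(X ≥ 7) = Σ C(9,k) p^k (1−p)^(9−k) over k:
  k=7: C(9,7)·0.569^7·0.431^2 = 0.12913
  k=8: C(9,8)·0.569^8·0.431^1 = 0.04262
  k=9: C(9,9)·0.569^9·0.431^0 = 0.00625
Total = 0.17801

0.178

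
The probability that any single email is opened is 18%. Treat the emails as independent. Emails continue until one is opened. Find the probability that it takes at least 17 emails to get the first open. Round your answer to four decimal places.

0.0418

Y = number of emails to the first success; geometric, p = 0.18.
P(Y > 16) = P(first 16 all fail) = (1−p)^16 = 0.041785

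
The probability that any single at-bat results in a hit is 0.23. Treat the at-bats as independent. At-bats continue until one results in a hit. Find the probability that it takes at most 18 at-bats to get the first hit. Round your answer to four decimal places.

Y = number of at-bats to the first success; geometric, p = 0.23.
P(Y ≤ 18) = 1 − (1−p)^18 = 1 − 0.009054 = 0.990946

0.9909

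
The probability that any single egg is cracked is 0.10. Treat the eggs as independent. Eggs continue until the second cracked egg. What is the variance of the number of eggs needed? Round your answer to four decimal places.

180.0000

Y = total eggs until the second success; negative binomial with r=2, p=0.10.
Var(Y) = r(1−p)/p² = 2·0.90 / 0.10² = 180.000000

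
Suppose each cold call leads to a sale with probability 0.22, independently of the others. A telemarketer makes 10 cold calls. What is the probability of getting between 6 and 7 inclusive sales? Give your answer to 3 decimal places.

X ~ Binomial(10, 0.22); P(6 ≤ X ≤ 7) = Σ C(10,k) p^k (1−p)^(10−k) over k:
  k=6: C(10,6)·0.22^6·0.78^4 = 0.00881
  k=7: C(10,7)·0.22^7·0.78^3 = 0.00142
Total = 0.01023

0.010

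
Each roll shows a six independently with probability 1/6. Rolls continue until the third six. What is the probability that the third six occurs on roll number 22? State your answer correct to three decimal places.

0.030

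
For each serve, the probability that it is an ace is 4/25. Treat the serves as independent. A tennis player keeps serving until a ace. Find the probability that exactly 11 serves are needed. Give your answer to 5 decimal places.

Geometric (trials to first success), p = 0.16.
P(Y = 11) = (1−p)^10 · p = 0.1749 · 0.16 = 0.0279842

0.02798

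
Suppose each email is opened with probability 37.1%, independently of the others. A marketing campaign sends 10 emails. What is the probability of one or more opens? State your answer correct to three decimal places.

0.990

P(at least one) = 1 − P(none) = 1 − (1 − 0.371)^10
= 1 − 0.00969 = 0.99031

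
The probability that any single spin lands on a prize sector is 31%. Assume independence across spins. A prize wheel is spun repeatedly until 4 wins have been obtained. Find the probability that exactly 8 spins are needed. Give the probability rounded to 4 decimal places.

0.0733

Y = trial on which the fourth success occurs; negative binomial, r=4, p=0.31.
P(Y=8) = C(7,3) · p^4 · (1−p)^4
= 35 · 0.0092352 · 0.22667 = 0.073267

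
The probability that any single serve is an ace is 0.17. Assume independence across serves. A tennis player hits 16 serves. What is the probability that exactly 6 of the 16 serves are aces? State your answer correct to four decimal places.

X ~ Binomial(n=16, p=0.17).
P(X=6) = C(16,6) · p^6 · (1−p)^10
= 8008 · 2.4138e-05 · 0.15516 = 0.029992

0.0300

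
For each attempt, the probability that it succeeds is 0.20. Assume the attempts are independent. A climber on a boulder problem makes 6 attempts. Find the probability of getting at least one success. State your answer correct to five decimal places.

P(at least one) = 1 − P(none) = 1 − (1 − 0.20)^6
= 1 − 0.2621440 = 0.7378560

0.73786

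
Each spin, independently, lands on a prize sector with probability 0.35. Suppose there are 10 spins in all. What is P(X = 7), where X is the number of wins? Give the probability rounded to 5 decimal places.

X ~ Binomial(n=10, p=0.35).
P(X=7) = C(10,7) · p^7 · (1−p)^3
= 120 · 0.00064339 · 0.27463 = 0.0212030

0.02120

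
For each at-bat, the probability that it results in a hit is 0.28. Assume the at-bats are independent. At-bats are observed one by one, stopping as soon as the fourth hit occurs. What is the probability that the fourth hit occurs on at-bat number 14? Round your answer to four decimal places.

Y = trial on which the fourth success occurs; negative binomial, r=4, p=0.28.
P(Y=14) = C(13,3) · p^4 · (1−p)^10
= 286 · 0.0061466 · 0.037439 = 0.065815

0.0658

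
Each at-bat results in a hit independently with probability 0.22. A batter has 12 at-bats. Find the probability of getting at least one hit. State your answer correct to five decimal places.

0.94929

P(at least one) = 1 − P(none) = 1 − (1 − 0.22)^12
= 1 − 0.0507149 = 0.9492851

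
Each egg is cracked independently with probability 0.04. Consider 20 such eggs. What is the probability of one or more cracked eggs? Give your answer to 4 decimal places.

0.5580

P(at least one) = 1 − P(none) = 1 − (1 − 0.04)^20
= 1 − 0.442002 = 0.557998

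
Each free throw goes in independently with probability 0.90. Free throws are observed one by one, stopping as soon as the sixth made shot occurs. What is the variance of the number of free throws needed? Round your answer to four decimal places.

0.7407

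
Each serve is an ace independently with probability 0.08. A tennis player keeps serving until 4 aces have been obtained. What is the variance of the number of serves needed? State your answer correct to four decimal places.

575.0000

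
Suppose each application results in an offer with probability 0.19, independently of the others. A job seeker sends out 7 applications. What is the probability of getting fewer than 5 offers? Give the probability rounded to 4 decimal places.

0.9963

X ~ Binomial(7, 0.19); P(X ≤ 4) = Σ C(7,k) p^k (1−p)^(7−k) over k:
  k=0: C(7,0)·0.19^0·0.81^7 = 0.228768
  k=1: C(7,1)·0.19^1·0.81^6 = 0.375631
  k=2: C(7,2)·0.19^2·0.81^5 = 0.264333
  k=3: C(7,3)·0.19^3·0.81^4 = 0.103340
  k=4: C(7,4)·0.19^4·0.81^3 = 0.024240
Total = 0.996313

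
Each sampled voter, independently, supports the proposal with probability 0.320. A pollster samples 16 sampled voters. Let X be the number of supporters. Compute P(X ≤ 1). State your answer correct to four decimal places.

0.0178

X ~ Binomial(16, 0.32); P(X ≤ 1) = Σ C(16,k) p^k (1−p)^(16−k) over k:
  k=0: C(16,0)·0.32^0·0.68^16 = 0.002090
  k=1: C(16,1)·0.32^1·0.68^15 = 0.015736
Total = 0.017826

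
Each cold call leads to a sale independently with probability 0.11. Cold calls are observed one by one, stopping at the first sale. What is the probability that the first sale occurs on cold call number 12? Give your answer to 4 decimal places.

0.0305

Geometric (trials to first success), p = 0.11.
P(Y = 12) = (1−p)^11 · p = 0.27752 · 0.11 = 0.030527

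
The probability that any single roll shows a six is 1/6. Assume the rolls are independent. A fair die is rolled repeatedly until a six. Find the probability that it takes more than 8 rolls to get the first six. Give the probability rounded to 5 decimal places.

0.23257

Y = number of rolls to the first success; geometric, p = 0.166667.
P(Y > 8) = P(first 8 all fail) = (1−p)^8 = 0.2325680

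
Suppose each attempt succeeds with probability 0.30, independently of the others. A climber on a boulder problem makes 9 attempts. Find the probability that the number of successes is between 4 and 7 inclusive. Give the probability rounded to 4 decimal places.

0.2699

X ~ Binomial(9, 0.30); P(4 ≤ X ≤ 7) = Σ C(9,k) p^k (1−p)^(9−k) over k:
  k=4: C(9,4)·0.30^4·0.70^5 = 0.171532
  k=5: C(9,5)·0.30^5·0.70^4 = 0.073514
  k=6: C(9,6)·0.30^6·0.70^3 = 0.021004
  k=7: C(9,7)·0.30^7·0.70^2 = 0.003858
Total = 0.269908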